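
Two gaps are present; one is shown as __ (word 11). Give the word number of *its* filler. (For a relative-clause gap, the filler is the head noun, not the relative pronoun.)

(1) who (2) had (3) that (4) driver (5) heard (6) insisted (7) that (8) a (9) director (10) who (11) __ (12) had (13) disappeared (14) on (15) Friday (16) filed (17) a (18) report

9

The marked gap is inside the relative clause, the subject of "disappeared".
Its filler is the head noun "director" (via "who"), at word 9.
(The other dependency links word 1 to a gap after word 5.)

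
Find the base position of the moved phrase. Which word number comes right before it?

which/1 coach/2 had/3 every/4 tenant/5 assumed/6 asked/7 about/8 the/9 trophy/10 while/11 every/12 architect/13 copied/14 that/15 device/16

6

The displaced element is "which coach" (word 2).
It is linked across 1 clause boundary (Ø).
It functions as the subject of "asked", so the gap sits immediately after word 6 ("assumed").
Base order: Every tenant had assumed that which coach asked about the trophy while every architect copied that device.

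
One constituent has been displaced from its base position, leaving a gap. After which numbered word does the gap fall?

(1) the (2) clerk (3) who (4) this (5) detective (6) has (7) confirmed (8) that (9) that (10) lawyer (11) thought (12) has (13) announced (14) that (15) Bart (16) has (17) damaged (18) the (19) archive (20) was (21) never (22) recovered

The displaced element is "the clerk" (word 2).
It is linked across 2 clause boundaries (that → Ø).
It functions as the subject of "announced", so the gap sits immediately after word 11 ("thought").
Base order: This detective has confirmed that that lawyer thought the clerk has announced that Bart has damaged the archive.

11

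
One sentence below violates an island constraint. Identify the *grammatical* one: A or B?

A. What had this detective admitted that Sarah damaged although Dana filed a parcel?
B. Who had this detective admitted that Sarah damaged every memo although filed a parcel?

In B, the wh-phrase is extracted from inside an adjunct island (introduced by "although"), which blocks movement.
In A, the extraction path crosses only that-complement boundaries, which are transparent.
So A is grammatical.

A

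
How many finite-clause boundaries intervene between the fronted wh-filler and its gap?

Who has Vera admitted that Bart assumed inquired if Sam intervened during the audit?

"who" is extracted from the subject of "inquired".
Boundaries crossed, outermost first: [that], [Ø] — 2 in total.

2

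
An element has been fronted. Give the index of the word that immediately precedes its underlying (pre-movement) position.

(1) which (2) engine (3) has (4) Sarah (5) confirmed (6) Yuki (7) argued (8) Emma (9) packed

9

The displaced element is "which engine" (word 2).
It is linked across 2 clause boundaries (Ø → Ø).
It functions as the direct object of "packed", so the gap sits immediately after word 9 ("packed").
Base order: Sarah has confirmed Yuki argued Emma packed which engine.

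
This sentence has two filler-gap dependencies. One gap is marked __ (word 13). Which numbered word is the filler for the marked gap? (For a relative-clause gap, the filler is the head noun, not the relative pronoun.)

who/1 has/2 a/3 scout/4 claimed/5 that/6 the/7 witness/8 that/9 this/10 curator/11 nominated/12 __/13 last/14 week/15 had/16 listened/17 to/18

8

The marked gap is inside the relative clause, the direct object of "nominated".
Its filler is the head noun "witness" (via "that"), at word 8.
(The other dependency links word 1 to a gap after word 18.)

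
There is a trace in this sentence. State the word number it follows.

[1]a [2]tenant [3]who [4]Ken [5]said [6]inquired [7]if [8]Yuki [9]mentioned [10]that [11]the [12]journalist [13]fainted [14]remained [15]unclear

The displaced element is "a tenant" (word 2).
It is linked across 1 clause boundary (Ø).
It functions as the subject of "inquired", so the gap sits immediately after word 5 ("said").
Base order: Ken said that a tenant inquired if Yuki mentioned that the journalist fainted.

5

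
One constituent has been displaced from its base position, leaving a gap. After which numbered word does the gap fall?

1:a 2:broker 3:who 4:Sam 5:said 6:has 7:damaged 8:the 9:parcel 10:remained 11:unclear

5

The displaced element is "a broker" (word 2).
It is linked across 1 clause boundary (Ø).
It functions as the subject of "damaged", so the gap sits immediately after word 5 ("said").
Base order: Sam said that a broker has damaged the parcel.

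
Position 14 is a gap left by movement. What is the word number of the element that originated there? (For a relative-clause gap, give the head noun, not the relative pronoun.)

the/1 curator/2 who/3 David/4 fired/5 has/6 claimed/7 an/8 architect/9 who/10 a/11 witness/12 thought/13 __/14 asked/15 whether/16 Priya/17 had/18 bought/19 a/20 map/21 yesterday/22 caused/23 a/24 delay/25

The gap at 14 is the subject of "asked", inside a relative clause.
The relative pronoun is "who" (word 10); it is bound by the head noun immediately before it.
Its filler is the head noun "architect", at word 9.

9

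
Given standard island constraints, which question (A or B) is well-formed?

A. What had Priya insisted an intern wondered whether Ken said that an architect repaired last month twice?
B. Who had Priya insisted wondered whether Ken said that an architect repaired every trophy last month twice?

In A, the wh-phrase is extracted from inside a wh-island (introduced by "whether"), which blocks movement.
In B, the extraction path crosses only that-complement boundaries, which are transparent.
So B is grammatical.

B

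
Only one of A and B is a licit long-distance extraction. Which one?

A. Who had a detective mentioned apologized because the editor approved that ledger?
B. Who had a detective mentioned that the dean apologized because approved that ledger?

In B, the wh-phrase is extracted from inside an adjunct island (introduced by "because"), which blocks movement.
In A, the extraction path crosses only that-complement boundaries, which are transparent.
So A is grammatical.

A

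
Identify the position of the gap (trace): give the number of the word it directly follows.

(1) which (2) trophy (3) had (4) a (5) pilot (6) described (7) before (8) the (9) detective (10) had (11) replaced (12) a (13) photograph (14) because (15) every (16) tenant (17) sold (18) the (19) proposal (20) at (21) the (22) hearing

The displaced element is "which trophy" (word 2).
It functions as the direct object of "described", so the gap sits immediately after word 6 ("described").
Base order: A pilot had described which trophy before the detective had replaced a photograph because every tenant sold the proposal at the hearing.

6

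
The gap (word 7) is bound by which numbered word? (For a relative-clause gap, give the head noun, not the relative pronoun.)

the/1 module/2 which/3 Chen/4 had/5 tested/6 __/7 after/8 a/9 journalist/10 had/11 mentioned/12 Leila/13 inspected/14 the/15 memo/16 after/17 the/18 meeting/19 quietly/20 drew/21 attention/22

2

The gap at 7 is the object of "tested", inside a relative clause.
The relative pronoun is "which" (word 3); it is bound by the head noun immediately before it.
Its filler is the head noun "module", at word 2.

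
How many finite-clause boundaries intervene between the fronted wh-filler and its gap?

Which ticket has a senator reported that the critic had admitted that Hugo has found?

2

"which ticket" is extracted from the object of "found".
Boundaries crossed, outermost first: [that], [that] — 2 in total.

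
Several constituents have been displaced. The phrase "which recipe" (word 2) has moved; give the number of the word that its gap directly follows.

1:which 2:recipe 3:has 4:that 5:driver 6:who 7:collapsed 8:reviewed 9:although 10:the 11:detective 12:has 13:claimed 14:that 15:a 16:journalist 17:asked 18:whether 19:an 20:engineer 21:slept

8

The displaced element is "which recipe" (word 2).
It functions as the direct object of "reviewed", so the gap sits immediately after word 8 ("reviewed").
Base order: That driver who collapsed has reviewed which recipe although the detective has claimed that a journalist asked whether an engineer slept.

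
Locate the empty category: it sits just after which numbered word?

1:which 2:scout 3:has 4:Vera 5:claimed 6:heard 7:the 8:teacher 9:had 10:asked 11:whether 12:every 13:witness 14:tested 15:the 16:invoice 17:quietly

5

The displaced element is "which scout" (word 2).
It is linked across 1 clause boundary (Ø).
It functions as the subject of "heard", so the gap sits immediately after word 5 ("claimed").
Base order: Vera has claimed which scout heard the teacher had asked whether every witness tested the invoice quietly.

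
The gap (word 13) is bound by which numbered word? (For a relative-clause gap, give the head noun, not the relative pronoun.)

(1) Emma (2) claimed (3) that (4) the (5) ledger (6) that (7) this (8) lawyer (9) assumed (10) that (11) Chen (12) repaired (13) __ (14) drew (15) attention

5

The gap at 13 is the object of "repaired", inside a relative clause.
The relative pronoun is "that" (word 6); it is bound by the head noun immediately before it.
Its filler is the head noun "ledger", at word 5.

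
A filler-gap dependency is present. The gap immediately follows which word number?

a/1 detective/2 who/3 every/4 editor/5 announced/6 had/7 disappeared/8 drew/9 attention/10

The displaced element is "a detective" (word 2).
It is linked across 1 clause boundary (Ø).
It functions as the subject of "disappeared", so the gap sits immediately after word 6 ("announced").
Base order: Every editor announced that a detective had disappeared.

6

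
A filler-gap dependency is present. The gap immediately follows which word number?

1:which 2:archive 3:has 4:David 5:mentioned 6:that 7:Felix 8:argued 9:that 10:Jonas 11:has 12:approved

The displaced element is "which archive" (word 2).
It is linked across 2 clause boundaries (that → that).
It functions as the direct object of "approved", so the gap sits immediately after word 12 ("approved").
Base order: David has mentioned that Felix argued that Jonas has approved which archive.

12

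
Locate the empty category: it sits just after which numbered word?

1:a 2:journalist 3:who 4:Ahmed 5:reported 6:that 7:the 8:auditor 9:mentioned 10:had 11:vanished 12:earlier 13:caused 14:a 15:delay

9

The displaced element is "a journalist" (word 2).
It is linked across 2 clause boundaries (that → Ø).
It functions as the subject of "vanished", so the gap sits immediately after word 9 ("mentioned").
Base order: Ahmed reported that the auditor mentioned a journalist had vanished earlier.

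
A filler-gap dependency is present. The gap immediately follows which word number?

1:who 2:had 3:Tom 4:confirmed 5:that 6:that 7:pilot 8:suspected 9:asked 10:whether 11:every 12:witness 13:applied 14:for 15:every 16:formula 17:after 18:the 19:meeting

The displaced element is "who" (word 1).
It is linked across 2 clause boundaries (that → Ø).
It functions as the subject of "asked", so the gap sits immediately after word 8 ("suspected").
Base order: Tom had confirmed that that pilot suspected who asked whether every witness applied for every formula after the meeting.

8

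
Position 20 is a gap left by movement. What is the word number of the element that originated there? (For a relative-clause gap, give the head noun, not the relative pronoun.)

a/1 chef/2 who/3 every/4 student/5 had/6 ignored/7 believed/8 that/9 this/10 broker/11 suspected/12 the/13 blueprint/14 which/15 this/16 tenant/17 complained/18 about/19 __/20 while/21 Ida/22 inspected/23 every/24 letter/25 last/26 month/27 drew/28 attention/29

The gap at 20 is the prepositional object of "complained", inside a relative clause.
The relative pronoun is "which" (word 15); it is bound by the head noun immediately before it.
Its filler is the head noun "blueprint", at word 14.

14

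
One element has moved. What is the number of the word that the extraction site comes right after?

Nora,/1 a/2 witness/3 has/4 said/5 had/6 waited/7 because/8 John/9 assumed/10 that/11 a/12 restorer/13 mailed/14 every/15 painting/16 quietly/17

5

The displaced element is "Nora" (word 1).
It is linked across 1 clause boundary (Ø).
It functions as the subject of "waited", so the gap sits immediately after word 5 ("said").
Base order: A witness has said that Nora had waited because John assumed that a restorer mailed every painting quietly.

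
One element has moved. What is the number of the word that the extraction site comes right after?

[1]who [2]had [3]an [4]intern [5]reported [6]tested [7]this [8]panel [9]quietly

The displaced element is "who" (word 1).
It is linked across 1 clause boundary (Ø).
It functions as the subject of "tested", so the gap sits immediately after word 5 ("reported").
Base order: An intern had reported that who tested this panel quietly.

5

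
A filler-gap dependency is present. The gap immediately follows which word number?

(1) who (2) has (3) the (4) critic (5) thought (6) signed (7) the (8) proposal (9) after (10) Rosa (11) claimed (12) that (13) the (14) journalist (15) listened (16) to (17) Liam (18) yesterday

The displaced element is "who" (word 1).
It is linked across 1 clause boundary (Ø).
It functions as the subject of "signed", so the gap sits immediately after word 5 ("thought").
Base order: The critic has thought that who signed the proposal after Rosa claimed that the journalist listened to Liam yesterday.

5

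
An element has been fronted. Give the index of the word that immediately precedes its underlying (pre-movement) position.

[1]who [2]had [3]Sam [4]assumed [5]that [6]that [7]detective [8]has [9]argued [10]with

The displaced element is "who" (word 1).
It is linked across 1 clause boundary (that).
It functions as the object of the preposition "with" of "argued", so the gap sits immediately after word 10 ("with").
Base order: Sam had assumed that that detective has argued with who.

10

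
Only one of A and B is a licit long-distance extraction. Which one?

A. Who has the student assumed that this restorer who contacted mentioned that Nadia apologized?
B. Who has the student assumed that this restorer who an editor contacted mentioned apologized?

B

In A, the wh-phrase is extracted from inside a complex-NP island (relative clause) (introduced by "who"), which blocks movement.
In B, the extraction path crosses only that-complement boundaries, which are transparent.
So B is grammatical.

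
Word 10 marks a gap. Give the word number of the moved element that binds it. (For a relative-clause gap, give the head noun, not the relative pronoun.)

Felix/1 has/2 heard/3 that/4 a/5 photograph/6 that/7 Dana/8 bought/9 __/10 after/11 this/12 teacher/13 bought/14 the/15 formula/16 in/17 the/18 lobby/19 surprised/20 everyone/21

6

The gap at 10 is the object of "bought", inside a relative clause.
The relative pronoun is "that" (word 7); it is bound by the head noun immediately before it.
Its filler is the head noun "photograph", at word 6.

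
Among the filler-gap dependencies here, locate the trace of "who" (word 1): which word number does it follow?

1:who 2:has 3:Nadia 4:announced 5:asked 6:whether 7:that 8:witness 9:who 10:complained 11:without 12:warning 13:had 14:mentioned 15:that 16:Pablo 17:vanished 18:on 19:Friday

The displaced element is "who" (word 1).
It is linked across 1 clause boundary (Ø).
It functions as the subject of "asked", so the gap sits immediately after word 4 ("announced").
Base order: Nadia has announced that who asked whether that witness who complained without warning had mentioned that Pablo vanished on Friday.

4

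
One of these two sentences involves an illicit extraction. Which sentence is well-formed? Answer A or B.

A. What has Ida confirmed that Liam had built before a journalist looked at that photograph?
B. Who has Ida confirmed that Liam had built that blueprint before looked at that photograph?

A

In B, the wh-phrase is extracted from inside an adjunct island (introduced by "before"), which blocks movement.
In A, the extraction path crosses only that-complement boundaries, which are transparent.
So A is grammatical.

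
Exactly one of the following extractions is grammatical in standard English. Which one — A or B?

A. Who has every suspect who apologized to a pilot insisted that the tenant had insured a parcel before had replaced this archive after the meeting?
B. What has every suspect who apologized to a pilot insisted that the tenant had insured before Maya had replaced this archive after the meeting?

B

In A, the wh-phrase is extracted from inside an adjunct island (introduced by "before"), which blocks movement.
In B, the extraction path crosses only that-complement boundaries, which are transparent.
So B is grammatical.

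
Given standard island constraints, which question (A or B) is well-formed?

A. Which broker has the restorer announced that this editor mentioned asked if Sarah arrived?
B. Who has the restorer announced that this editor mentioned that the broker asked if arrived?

In B, the wh-phrase is extracted from inside a wh-island (introduced by "if"), which blocks movement.
In A, the extraction path crosses only that-complement boundaries, which are transparent.
So A is grammatical.

A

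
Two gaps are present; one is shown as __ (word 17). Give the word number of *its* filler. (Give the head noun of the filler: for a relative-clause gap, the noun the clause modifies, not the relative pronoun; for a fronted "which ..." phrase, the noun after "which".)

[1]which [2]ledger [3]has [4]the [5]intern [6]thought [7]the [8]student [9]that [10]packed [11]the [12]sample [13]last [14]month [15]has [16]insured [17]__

2

The marked gap is the direct object of "insured".
Its filler is the fronted wh-phrase "which ledger", at word 2.
(The other dependency links word 8 to a gap after word 9.)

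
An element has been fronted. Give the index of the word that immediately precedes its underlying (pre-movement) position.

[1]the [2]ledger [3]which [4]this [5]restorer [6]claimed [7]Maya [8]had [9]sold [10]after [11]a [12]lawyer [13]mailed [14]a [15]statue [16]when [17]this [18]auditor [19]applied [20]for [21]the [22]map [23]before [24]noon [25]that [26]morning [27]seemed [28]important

9

The displaced element is "the ledger" (word 2).
It is linked across 1 clause boundary (Ø).
It functions as the direct object of "sold", so the gap sits immediately after word 9 ("sold").
Base order: This restorer claimed Maya had sold the ledger after a lawyer mailed a statue when this auditor applied for the map before noon that morning.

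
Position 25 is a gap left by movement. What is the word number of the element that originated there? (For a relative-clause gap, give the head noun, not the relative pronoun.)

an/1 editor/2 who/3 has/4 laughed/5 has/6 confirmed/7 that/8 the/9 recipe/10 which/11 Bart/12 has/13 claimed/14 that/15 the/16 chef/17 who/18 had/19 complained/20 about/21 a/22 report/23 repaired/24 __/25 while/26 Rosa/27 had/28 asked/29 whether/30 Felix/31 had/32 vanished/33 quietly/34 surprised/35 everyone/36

10

The gap at 25 is the object of "repaired", inside a relative clause.
The relative pronoun is "which" (word 11); it is bound by the head noun immediately before it.
Its filler is the head noun "recipe", at word 10.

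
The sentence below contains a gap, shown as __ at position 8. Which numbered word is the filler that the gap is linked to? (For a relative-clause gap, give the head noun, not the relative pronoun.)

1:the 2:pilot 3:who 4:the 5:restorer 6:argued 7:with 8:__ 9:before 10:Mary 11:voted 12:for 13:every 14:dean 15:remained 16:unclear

2

The gap at 8 is the prepositional object of "argued", inside a relative clause.
The relative pronoun is "who" (word 3); it is bound by the head noun immediately before it.
Its filler is the head noun "pilot", at word 2.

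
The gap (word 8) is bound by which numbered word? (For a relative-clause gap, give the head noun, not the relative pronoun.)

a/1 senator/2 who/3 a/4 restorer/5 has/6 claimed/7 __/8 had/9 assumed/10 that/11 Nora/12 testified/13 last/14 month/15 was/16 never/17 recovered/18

2

The gap at 8 is the subject of "assumed", inside a relative clause.
The relative pronoun is "who" (word 3); it is bound by the head noun immediately before it.
Its filler is the head noun "senator", at word 2.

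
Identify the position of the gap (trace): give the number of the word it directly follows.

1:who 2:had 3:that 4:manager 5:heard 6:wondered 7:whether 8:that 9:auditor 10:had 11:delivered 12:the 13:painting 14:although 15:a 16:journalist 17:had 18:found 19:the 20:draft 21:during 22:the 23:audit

5

The displaced element is "who" (word 1).
It is linked across 1 clause boundary (Ø).
It functions as the subject of "wondered", so the gap sits immediately after word 5 ("heard").
Base order: That manager had heard that who wondered whether that auditor had delivered the painting although a journalist had found the draft during the audit.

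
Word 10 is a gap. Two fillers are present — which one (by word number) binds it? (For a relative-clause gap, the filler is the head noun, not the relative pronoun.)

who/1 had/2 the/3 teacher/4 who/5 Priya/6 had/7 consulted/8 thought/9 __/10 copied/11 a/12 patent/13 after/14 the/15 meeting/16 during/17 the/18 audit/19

1

The marked gap is the subject of "copied".
Its filler is the fronted wh-phrase "who", at word 1.
(The other dependency links word 4 to a gap after word 8.)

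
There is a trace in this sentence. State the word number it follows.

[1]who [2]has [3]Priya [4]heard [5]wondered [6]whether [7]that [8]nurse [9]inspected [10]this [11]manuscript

4

The displaced element is "who" (word 1).
It is linked across 1 clause boundary (Ø).
It functions as the subject of "wondered", so the gap sits immediately after word 4 ("heard").
Base order: Priya has heard that who wondered whether that nurse inspected this manuscript.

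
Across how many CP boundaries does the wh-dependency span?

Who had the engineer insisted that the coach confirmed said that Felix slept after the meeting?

"who" is extracted from the subject of "said".
Boundaries crossed, outermost first: [that], [Ø] — 2 in total.

2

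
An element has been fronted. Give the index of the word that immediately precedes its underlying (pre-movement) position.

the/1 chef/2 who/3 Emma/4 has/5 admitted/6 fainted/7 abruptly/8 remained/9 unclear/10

The displaced element is "the chef" (word 2).
It is linked across 1 clause boundary (Ø).
It functions as the subject of "fainted", so the gap sits immediately after word 6 ("admitted").
Base order: Emma has admitted that the chef fainted abruptly.

6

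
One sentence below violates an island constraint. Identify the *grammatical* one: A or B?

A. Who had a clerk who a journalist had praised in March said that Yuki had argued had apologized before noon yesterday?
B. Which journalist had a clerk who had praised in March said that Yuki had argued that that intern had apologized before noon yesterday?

A

In B, the wh-phrase is extracted from inside a complex-NP island (relative clause) (introduced by "who"), which blocks movement.
In A, the extraction path crosses only that-complement boundaries, which are transparent.
So A is grammatical.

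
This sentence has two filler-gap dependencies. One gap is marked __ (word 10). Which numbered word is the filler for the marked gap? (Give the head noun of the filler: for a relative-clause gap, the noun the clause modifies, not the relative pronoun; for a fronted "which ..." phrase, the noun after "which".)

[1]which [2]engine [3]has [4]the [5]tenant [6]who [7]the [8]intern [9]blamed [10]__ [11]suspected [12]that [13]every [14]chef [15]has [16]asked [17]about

5

The marked gap is inside the relative clause, the direct object of "blamed".
Its filler is the head noun "tenant" (via "who"), at word 5.
(The other dependency links word 2 to a gap after word 17.)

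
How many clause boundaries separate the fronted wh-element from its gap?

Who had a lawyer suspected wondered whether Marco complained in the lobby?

1

"who" is extracted from the subject of "wondered".
Boundaries crossed, outermost first: [Ø] — 1 in total.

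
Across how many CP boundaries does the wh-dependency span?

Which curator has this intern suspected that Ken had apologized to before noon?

"which curator" is extracted from the PP object of "apologized".
Boundaries crossed, outermost first: [that] — 1 in total.

1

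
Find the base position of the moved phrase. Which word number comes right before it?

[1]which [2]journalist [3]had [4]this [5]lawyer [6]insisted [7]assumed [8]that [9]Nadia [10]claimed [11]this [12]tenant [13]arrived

The displaced element is "which journalist" (word 2).
It is linked across 1 clause boundary (Ø).
It functions as the subject of "assumed", so the gap sits immediately after word 6 ("insisted").
Base order: This lawyer had insisted that which journalist assumed that Nadia claimed this tenant arrived.

6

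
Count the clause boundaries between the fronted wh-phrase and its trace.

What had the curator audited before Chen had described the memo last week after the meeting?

0

"what" originates inside the matrix clause — no clause boundary is crossed.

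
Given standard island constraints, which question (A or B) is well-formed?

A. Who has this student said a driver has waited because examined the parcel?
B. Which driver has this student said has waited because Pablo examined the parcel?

B

In A, the wh-phrase is extracted from inside an adjunct island (introduced by "because"), which blocks movement.
In B, the extraction path crosses only that-complement boundaries, which are transparent.
So B is grammatical.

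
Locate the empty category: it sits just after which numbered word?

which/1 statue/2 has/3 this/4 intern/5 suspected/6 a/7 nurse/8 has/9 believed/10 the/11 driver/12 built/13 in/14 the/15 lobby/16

13

The displaced element is "which statue" (word 2).
It is linked across 2 clause boundaries (Ø → Ø).
It functions as the direct object of "built", so the gap sits immediately after word 13 ("built").
Base order: This intern has suspected a nurse has believed the driver built which statue in the lobby.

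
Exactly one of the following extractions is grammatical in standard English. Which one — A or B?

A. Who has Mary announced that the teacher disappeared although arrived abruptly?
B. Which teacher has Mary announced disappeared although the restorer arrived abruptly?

B

In A, the wh-phrase is extracted from inside an adjunct island (introduced by "although"), which blocks movement.
In B, the extraction path crosses only that-complement boundaries, which are transparent.
So B is grammatical.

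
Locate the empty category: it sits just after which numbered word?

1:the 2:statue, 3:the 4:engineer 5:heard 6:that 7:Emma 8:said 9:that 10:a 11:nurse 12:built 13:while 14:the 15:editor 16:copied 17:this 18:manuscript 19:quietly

The displaced element is "the statue" (word 2).
It is linked across 2 clause boundaries (that → that).
It functions as the direct object of "built", so the gap sits immediately after word 12 ("built").
Base order: The engineer heard that Emma said that a nurse built the statue while the editor copied this manuscript quietly.

12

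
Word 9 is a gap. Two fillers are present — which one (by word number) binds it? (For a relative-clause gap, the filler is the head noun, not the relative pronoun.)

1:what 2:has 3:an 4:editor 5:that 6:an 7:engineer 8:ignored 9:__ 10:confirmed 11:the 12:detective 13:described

The marked gap is inside the relative clause, the direct object of "ignored".
Its filler is the head noun "editor" (via "that"), at word 4.
(The other dependency links word 1 to a gap after word 13.)

4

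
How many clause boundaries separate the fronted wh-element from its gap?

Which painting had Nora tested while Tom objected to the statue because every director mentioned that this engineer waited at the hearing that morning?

"which painting" originates inside the matrix clause — no clause boundary is crossed.

0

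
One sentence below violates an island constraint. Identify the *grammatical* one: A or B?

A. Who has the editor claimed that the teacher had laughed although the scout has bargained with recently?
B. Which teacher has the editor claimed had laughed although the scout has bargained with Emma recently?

B

In A, the wh-phrase is extracted from inside an adjunct island (introduced by "although"), which blocks movement.
In B, the extraction path crosses only that-complement boundaries, which are transparent.
So B is grammatical.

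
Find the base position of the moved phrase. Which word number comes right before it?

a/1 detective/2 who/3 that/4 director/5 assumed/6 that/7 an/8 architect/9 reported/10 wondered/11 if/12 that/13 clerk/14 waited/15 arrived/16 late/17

10

The displaced element is "a detective" (word 2).
It is linked across 2 clause boundaries (that → Ø).
It functions as the subject of "wondered", so the gap sits immediately after word 10 ("reported").
Base order: That director assumed that an architect reported that a detective wondered if that clerk waited.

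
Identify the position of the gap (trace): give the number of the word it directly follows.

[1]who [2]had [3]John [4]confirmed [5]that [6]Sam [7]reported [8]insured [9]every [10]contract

7

The displaced element is "who" (word 1).
It is linked across 2 clause boundaries (that → Ø).
It functions as the subject of "insured", so the gap sits immediately after word 7 ("reported").
Base order: John had confirmed that Sam reported that who insured every contract.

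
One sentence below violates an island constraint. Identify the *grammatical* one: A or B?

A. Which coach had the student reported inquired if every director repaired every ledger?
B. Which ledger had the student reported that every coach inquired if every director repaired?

A

In B, the wh-phrase is extracted from inside a wh-island (introduced by "if"), which blocks movement.
In A, the extraction path crosses only that-complement boundaries, which are transparent.
So A is grammatical.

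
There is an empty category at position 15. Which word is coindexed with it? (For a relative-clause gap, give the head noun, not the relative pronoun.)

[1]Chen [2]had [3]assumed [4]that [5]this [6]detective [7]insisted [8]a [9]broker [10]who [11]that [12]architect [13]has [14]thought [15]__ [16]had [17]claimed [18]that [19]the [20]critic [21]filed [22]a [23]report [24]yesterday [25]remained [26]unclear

9

The gap at 15 is the subject of "claimed", inside a relative clause.
The relative pronoun is "who" (word 10); it is bound by the head noun immediately before it.
Its filler is the head noun "broker", at word 9.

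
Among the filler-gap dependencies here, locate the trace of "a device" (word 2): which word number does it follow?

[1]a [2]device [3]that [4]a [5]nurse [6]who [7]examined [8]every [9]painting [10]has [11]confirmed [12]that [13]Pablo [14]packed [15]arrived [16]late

The displaced element is "a device" (word 2).
It is linked across 1 clause boundary (that).
It functions as the direct object of "packed", so the gap sits immediately after word 14 ("packed").
Base order: A nurse who examined every painting has confirmed that Pablo packed a device.

14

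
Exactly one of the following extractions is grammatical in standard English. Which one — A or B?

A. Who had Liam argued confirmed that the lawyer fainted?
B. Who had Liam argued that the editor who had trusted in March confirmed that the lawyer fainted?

In B, the wh-phrase is extracted from inside a complex-NP island (relative clause) (introduced by "who"), which blocks movement.
In A, the extraction path crosses only that-complement boundaries, which are transparent.
So A is grammatical.

A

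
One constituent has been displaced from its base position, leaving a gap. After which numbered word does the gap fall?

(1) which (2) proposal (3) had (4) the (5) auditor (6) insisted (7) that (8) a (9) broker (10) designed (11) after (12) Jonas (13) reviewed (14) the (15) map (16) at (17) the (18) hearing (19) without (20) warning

10

The displaced element is "which proposal" (word 2).
It is linked across 1 clause boundary (that).
It functions as the direct object of "designed", so the gap sits immediately after word 10 ("designed").
Base order: The auditor had insisted that a broker designed which proposal after Jonas reviewed the map at the hearing without warning.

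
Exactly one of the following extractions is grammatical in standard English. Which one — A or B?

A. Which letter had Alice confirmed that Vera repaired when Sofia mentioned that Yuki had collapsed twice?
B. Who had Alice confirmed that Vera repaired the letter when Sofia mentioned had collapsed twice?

In B, the wh-phrase is extracted from inside an adjunct island (introduced by "when"), which blocks movement.
In A, the extraction path crosses only that-complement boundaries, which are transparent.
So A is grammatical.

A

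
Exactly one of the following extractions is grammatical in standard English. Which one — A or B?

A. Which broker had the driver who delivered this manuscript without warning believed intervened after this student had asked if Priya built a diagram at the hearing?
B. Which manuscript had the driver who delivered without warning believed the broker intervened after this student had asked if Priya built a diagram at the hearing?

In B, the wh-phrase is extracted from inside a complex-NP island (relative clause) (introduced by "who"), which blocks movement.
In A, the extraction path crosses only that-complement boundaries, which are transparent.
So A is grammatical.

A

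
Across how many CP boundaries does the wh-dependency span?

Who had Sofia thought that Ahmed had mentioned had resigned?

2

"who" is extracted from the subject of "resigned".
Boundaries crossed, outermost first: [that], [Ø] — 2 in total.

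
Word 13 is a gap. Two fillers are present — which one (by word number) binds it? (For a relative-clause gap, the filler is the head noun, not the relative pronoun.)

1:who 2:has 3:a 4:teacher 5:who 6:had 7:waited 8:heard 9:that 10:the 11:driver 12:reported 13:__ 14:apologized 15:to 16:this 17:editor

1

The marked gap is the subject of "apologized".
Its filler is the fronted wh-phrase "who", at word 1.
(The other dependency links word 4 to a gap after word 5.)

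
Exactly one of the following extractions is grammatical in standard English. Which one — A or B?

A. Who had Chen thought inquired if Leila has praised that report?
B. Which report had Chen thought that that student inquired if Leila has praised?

A

In B, the wh-phrase is extracted from inside a wh-island (introduced by "if"), which blocks movement.
In A, the extraction path crosses only that-complement boundaries, which are transparent.
So A is grammatical.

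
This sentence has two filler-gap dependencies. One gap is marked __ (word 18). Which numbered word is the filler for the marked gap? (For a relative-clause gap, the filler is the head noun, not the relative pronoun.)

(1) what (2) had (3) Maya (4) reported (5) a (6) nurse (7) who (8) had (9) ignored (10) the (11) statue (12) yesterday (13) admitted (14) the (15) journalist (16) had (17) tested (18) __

The marked gap is the direct object of "tested".
Its filler is the fronted wh-phrase "what", at word 1.
(The other dependency links word 6 to a gap after word 7.)

1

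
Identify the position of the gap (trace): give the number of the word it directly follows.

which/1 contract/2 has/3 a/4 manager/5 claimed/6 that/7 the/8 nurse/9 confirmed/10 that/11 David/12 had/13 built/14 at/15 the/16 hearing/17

14

The displaced element is "which contract" (word 2).
It is linked across 2 clause boundaries (that → that).
It functions as the direct object of "built", so the gap sits immediately after word 14 ("built").
Base order: A manager has claimed that the nurse confirmed that David had built which contract at the hearing.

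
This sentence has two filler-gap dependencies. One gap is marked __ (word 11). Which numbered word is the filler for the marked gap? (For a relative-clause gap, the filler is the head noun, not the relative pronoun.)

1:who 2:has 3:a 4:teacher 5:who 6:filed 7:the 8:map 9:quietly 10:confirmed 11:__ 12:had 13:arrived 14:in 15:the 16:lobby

The marked gap is the subject of "arrived".
Its filler is the fronted wh-phrase "who", at word 1.
(The other dependency links word 4 to a gap after word 5.)

1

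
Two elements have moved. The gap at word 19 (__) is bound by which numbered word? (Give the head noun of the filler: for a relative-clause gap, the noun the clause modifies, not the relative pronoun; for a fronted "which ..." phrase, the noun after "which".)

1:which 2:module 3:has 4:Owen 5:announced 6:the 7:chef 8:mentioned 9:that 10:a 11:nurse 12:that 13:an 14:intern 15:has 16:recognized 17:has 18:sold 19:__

The marked gap is the direct object of "sold".
Its filler is the fronted wh-phrase "which module", at word 2.
(The other dependency links word 11 to a gap after word 16.)

2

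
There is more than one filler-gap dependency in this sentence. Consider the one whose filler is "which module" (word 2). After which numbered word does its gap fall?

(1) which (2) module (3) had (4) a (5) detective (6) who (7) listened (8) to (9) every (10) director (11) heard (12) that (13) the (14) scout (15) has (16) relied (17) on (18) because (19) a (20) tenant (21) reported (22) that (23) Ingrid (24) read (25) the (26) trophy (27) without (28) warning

The displaced element is "which module" (word 2).
It is linked across 1 clause boundary (that).
It functions as the object of the preposition "on" of "relied", so the gap sits immediately after word 17 ("on").
Base order: A detective who listened to every director had heard that the scout has relied on which module because a tenant reported that Ingrid read the trophy without warning.

17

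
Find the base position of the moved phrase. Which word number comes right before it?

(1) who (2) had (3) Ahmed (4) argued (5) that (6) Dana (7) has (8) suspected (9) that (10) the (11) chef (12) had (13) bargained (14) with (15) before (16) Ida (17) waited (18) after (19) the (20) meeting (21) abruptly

The displaced element is "who" (word 1).
It is linked across 2 clause boundaries (that → that).
It functions as the object of the preposition "with" of "bargained", so the gap sits immediately after word 14 ("with").
Base order: Ahmed had argued that Dana has suspected that the chef had bargained with who before Ida waited after the meeting abruptly.

14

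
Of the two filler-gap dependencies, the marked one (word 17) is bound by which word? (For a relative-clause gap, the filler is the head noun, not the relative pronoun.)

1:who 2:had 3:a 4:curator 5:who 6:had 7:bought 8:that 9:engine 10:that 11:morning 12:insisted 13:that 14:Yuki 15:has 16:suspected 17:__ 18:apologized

The marked gap is the subject of "apologized".
Its filler is the fronted wh-phrase "who", at word 1.
(The other dependency links word 4 to a gap after word 5.)

1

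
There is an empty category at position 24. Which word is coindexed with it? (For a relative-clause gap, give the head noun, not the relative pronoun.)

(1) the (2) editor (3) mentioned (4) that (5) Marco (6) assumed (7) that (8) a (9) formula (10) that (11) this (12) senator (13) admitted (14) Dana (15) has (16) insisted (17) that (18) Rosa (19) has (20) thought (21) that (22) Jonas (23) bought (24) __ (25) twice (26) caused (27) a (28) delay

9

The gap at 24 is the object of "bought", inside a relative clause.
The relative pronoun is "that" (word 10); it is bound by the head noun immediately before it.
Its filler is the head noun "formula", at word 9.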